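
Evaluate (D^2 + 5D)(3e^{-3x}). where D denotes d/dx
- 18 e^{- 3 x}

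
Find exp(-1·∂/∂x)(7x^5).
7 x^{5} - 35 x^{4} + 70 x^{3} - 70 x^{2} + 35 x - 7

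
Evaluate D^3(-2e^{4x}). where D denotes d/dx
- 128 e^{4 x}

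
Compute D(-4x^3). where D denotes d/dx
- 12 x^{2}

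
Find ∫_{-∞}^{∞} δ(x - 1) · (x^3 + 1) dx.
2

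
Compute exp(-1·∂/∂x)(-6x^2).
- 6 x^{2} + 12 x - 6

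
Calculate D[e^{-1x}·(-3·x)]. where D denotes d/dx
3 \left(x - 1\right) e^{- x}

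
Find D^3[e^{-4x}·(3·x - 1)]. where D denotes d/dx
16 \left(13 - 12 x\right) e^{- 4 x}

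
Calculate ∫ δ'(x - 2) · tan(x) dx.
- \frac{1}{\cos^{2}{\left(2 \right)}}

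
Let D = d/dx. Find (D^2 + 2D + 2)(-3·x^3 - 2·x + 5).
- 6 x^{3} - 18 x^{2} - 22 x + 6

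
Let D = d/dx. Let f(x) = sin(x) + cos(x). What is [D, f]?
- \sin{\left(x \right)} + \cos{\left(x \right)}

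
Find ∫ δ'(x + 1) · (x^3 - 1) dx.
-3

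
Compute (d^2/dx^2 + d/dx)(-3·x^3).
9 x \left(- x - 2\right)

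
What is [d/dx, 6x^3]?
18 x^{2}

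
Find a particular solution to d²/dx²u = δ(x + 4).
\frac{|x + 4|}{2}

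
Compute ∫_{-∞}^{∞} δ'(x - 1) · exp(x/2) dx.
- \frac{e^{\frac{1}{2}}}{2}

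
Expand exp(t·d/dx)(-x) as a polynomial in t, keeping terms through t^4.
- t - x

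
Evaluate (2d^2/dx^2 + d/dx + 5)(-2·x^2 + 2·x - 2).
- 10 x^{2} + 6 x - 16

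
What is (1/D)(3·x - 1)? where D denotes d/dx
\frac{3 x^{2}}{2} - x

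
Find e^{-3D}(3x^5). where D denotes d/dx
3 x^{5} - 45 x^{4} + 270 x^{3} - 810 x^{2} + 1215 x - 729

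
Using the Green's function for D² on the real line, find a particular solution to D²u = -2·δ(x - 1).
-|x - 1|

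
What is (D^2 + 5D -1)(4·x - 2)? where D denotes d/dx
22 - 4 x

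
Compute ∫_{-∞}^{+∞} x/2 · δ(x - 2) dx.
1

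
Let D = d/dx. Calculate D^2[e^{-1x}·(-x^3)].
x \left(- x^{2} + 6 x - 6\right) e^{- x}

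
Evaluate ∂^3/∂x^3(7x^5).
420 x^{2}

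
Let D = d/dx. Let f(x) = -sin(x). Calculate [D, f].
- \cos{\left(x \right)}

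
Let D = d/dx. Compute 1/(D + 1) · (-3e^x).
- \frac{3 e^{x}}{2}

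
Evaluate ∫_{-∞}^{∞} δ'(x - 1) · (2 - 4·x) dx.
4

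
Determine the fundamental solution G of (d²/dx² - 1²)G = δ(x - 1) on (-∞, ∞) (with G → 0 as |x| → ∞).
-\frac{e^{-|x - 1|}}{2}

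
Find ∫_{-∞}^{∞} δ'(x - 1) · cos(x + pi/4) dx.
\sin{\left(\frac{\pi}{4} + 1 \right)}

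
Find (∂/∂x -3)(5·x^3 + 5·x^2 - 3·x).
- 15 x^{3} + 19 x - 3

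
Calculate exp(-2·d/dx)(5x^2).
5 x^{2} - 20 x + 20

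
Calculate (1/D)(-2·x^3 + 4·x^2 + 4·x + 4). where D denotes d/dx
- \frac{x^{4}}{2} + \frac{4 x^{3}}{3} + 2 x^{2} + 4 x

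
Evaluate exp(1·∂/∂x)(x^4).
x^{4} + 4 x^{3} + 6 x^{2} + 4 x + 1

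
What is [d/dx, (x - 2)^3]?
3 \left(x - 2\right)^{2}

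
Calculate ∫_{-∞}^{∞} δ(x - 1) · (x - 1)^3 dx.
0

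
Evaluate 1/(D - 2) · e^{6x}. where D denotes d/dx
\frac{e^{6 x}}{4}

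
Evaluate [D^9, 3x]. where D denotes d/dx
27D^{8}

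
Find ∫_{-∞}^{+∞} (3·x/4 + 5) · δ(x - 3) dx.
\frac{29}{4}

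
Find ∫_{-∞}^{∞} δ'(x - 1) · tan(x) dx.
- \tan^{2}{\left(1 \right)} - 1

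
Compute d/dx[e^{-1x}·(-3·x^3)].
3 x^{2} \left(x - 3\right) e^{- x}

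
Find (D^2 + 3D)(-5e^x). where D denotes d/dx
- 20 e^{x}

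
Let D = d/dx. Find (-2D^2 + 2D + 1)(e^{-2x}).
- 11 e^{- 2 x}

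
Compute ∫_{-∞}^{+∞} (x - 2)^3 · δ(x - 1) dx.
-1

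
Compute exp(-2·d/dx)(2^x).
2^{x - 2}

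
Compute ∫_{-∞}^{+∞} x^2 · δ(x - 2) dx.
4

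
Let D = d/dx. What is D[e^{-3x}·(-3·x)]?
3 \left(3 x - 1\right) e^{- 3 x}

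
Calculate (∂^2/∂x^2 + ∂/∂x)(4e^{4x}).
80 e^{4 x}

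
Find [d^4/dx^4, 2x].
8\frac{d^{3}}{dx^{3}}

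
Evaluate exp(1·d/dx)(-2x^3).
- 2 x^{3} - 6 x^{2} - 6 x - 2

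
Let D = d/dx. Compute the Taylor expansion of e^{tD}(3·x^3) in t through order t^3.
3 t^{3} + 9 t^{2} x + 9 t x^{2} + 3 x^{3}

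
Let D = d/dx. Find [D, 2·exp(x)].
2 e^{x}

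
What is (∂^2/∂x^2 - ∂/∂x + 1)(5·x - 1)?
5 x - 6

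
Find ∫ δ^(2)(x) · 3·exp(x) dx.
3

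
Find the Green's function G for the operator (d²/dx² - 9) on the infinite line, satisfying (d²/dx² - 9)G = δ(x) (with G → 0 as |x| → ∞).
-\frac{e^{-3|x|}}{6}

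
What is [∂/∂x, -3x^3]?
- 9 x^{2}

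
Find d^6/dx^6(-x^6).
-720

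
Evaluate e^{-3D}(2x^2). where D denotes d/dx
2 x^{2} - 12 x + 18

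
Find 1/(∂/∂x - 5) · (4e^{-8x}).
- \frac{4 e^{- 8 x}}{13}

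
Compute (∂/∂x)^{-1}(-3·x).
- \frac{3 x^{2}}{2}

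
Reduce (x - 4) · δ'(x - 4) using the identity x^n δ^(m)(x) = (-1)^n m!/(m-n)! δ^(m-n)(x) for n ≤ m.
-\delta(x - 4)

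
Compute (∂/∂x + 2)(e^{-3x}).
- e^{- 3 x}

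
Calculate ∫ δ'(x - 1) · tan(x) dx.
- \tan^{2}{\left(1 \right)} - 1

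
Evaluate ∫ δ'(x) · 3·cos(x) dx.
0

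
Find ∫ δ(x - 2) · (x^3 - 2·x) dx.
4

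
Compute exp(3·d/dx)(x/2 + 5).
\frac{x}{2} + \frac{13}{2}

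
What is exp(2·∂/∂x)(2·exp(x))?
2 e^{x + 2}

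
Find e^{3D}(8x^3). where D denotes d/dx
8 x^{3} + 72 x^{2} + 216 x + 216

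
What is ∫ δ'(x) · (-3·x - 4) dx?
3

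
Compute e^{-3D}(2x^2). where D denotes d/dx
2 x^{2} - 12 x + 18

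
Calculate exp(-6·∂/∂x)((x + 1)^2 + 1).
x^{2} - 10 x + 26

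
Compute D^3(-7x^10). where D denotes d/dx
- 5040 x^{7}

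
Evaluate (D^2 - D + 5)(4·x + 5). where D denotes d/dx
20 x + 21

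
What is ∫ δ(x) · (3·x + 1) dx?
1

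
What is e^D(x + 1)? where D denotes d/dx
x + 2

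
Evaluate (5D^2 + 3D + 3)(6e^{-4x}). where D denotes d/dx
426 e^{- 4 x}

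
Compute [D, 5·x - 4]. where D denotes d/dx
5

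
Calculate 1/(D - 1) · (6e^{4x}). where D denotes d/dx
2 e^{4 x}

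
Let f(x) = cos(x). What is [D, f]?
- \sin{\left(x \right)}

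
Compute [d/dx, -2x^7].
- 14 x^{6}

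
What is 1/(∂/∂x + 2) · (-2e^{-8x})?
\frac{e^{- 8 x}}{3}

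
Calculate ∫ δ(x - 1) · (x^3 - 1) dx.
0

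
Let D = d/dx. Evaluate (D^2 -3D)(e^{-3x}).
18 e^{- 3 x}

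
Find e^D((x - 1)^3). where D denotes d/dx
x^{3}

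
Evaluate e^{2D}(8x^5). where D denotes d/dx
8 x^{5} + 80 x^{4} + 320 x^{3} + 640 x^{2} + 640 x + 256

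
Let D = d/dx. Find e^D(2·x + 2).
2 x + 4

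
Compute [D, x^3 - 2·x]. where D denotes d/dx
3 x^{2} - 2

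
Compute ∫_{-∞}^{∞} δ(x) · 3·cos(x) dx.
3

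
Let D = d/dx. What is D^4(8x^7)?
6720 x^{3}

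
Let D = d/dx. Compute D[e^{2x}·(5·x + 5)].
\left(10 x + 15\right) e^{2 x}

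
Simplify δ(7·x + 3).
\frac{\delta(x + 3/7)}{7}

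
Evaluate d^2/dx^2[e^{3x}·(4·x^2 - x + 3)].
\left(36 x^{2} + 39 x + 29\right) e^{3 x}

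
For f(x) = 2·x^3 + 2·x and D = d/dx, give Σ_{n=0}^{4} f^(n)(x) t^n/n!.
2 t^{3} + 6 t^{2} x + 2 t \left(3 x^{2} + 1\right) + 2 x^{3} + 2 x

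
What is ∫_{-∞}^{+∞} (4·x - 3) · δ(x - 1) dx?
1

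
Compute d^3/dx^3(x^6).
120 x^{3}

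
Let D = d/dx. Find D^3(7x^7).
1470 x^{4}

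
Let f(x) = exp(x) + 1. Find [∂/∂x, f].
e^{x}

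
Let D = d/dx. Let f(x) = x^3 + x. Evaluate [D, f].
3 x^{2} + 1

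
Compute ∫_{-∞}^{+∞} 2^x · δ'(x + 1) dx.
- \frac{\log{\left(2 \right)}}{2}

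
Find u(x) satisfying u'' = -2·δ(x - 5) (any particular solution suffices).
-|x - 5|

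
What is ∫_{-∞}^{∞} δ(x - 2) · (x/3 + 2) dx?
\frac{8}{3}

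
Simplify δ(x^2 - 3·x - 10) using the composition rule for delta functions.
\frac{\delta(x + 2) + \delta(x - 5)}{7}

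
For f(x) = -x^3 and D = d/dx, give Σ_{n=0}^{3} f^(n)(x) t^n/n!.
- t^{3} - 3 t^{2} x - 3 t x^{2} - x^{3}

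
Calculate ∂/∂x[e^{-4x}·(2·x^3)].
x^{2} \left(6 - 8 x\right) e^{- 4 x}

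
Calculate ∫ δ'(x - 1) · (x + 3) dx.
-1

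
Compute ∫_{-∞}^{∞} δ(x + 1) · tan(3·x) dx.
- \tan{\left(3 \right)}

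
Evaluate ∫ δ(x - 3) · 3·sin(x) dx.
3 \sin{\left(3 \right)}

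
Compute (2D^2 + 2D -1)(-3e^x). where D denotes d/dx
- 9 e^{x}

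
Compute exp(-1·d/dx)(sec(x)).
\sec{\left(x - 1 \right)}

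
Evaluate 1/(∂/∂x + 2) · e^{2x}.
\frac{e^{2 x}}{4}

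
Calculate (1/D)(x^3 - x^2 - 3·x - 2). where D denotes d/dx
\frac{x^{4}}{4} - \frac{x^{3}}{3} - \frac{3 x^{2}}{2} - 2 x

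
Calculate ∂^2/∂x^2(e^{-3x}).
9 e^{- 3 x}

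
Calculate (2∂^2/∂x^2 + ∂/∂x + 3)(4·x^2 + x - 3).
12 x^{2} + 11 x + 8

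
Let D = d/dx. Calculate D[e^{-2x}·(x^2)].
2 x \left(1 - x\right) e^{- 2 x}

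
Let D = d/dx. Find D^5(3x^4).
0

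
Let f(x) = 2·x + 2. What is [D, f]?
2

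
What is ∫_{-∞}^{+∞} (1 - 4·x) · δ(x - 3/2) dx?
-5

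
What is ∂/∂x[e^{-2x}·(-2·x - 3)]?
4 \left(x + 1\right) e^{- 2 x}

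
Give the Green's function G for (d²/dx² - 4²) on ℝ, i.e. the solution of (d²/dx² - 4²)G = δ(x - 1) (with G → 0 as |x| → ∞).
-\frac{e^{-4|x - 1|}}{8}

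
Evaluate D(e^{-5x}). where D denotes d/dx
- 5 e^{- 5 x}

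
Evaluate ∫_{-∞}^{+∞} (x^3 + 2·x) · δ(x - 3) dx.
33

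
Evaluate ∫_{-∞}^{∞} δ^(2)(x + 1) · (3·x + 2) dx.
0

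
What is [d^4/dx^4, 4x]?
16\frac{d^{3}}{dx^{3}}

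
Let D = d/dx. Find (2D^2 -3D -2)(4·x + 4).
- 8 x - 20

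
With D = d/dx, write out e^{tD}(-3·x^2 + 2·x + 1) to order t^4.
- 3 t^{2} - 2 t \left(3 x - 1\right) - 3 x^{2} + 2 x + 1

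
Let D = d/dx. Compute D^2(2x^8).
112 x^{6}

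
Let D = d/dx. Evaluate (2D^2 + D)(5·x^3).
15 x \left(x + 4\right)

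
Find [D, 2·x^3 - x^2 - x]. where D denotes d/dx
6 x^{2} - 2 x - 1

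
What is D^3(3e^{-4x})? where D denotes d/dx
- 192 e^{- 4 x}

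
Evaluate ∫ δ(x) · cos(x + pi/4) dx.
\frac{\sqrt{2}}{2}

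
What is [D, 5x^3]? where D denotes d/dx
15 x^{2}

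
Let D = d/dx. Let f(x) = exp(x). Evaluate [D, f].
e^{x}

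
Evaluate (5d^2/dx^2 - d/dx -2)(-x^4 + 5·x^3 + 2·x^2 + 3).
2 x^{4} - 6 x^{3} - 79 x^{2} + 146 x + 14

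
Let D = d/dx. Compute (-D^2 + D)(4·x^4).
16 x^{2} \left(x - 3\right)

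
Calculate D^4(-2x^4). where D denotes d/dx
-48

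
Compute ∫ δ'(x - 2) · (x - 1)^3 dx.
-3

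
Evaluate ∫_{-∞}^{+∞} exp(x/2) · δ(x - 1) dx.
e^{\frac{1}{2}}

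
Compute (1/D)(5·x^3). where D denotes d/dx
\frac{5 x^{4}}{4}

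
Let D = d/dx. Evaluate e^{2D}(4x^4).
4 x^{4} + 32 x^{3} + 96 x^{2} + 128 x + 64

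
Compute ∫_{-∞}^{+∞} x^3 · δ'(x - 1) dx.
-3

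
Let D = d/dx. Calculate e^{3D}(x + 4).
x + 7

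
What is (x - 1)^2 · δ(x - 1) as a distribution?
0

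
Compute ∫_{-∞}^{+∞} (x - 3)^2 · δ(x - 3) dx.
0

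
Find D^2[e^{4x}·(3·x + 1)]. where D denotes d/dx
\left(48 x + 40\right) e^{4 x}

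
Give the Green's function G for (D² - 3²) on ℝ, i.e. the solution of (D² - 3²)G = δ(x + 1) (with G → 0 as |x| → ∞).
-\frac{e^{-3|x + 1|}}{6}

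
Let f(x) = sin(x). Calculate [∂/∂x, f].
\cos{\left(x \right)}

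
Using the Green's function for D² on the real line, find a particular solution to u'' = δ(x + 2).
\frac{|x + 2|}{2}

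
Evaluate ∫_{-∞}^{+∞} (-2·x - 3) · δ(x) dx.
-3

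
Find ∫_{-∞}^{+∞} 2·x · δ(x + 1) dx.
-2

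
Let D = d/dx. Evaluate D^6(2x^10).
302400 x^{4}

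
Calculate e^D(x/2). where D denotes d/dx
\frac{x}{2} + \frac{1}{2}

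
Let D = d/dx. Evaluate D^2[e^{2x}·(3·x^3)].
6 x \left(2 x^{2} + 6 x + 3\right) e^{2 x}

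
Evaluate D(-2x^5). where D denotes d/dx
- 10 x^{4}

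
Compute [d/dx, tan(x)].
\frac{1}{\cos^{2}{\left(x \right)}}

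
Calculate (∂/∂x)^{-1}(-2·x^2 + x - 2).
- \frac{2 x^{3}}{3} + \frac{x^{2}}{2} - 2 x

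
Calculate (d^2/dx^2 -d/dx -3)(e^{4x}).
9 e^{4 x}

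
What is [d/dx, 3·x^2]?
6 x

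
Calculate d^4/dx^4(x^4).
24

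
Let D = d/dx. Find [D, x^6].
6 x^{5}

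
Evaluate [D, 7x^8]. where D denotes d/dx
56 x^{7}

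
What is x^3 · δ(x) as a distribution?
0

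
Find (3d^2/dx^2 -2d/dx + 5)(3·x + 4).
15 x + 14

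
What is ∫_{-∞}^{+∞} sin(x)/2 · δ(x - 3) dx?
\frac{\sin{\left(3 \right)}}{2}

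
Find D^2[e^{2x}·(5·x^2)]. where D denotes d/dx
\left(20 x^{2} + 40 x + 10\right) e^{2 x}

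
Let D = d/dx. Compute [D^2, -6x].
-12D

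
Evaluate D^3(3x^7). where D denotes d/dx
630 x^{4}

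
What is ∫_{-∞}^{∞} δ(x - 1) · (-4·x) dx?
-4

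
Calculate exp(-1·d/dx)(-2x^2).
- 2 x^{2} + 4 x - 2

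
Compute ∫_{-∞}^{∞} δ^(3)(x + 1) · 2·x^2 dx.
0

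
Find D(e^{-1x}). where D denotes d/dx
- e^{- x}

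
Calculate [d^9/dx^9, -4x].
-36\frac{d^{8}}{dx^{8}}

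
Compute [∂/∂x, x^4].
4 x^{3}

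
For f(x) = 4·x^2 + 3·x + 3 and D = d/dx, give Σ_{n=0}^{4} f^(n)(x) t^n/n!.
4 t^{2} + t \left(8 x + 3\right) + 4 x^{2} + 3 x + 3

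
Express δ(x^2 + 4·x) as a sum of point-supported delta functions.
\frac{\delta(x + 4) + \delta(x)}{4}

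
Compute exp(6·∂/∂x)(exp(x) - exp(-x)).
2 \sinh{\left(x + 6 \right)}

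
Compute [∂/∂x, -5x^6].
- 30 x^{5}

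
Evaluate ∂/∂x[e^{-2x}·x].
\left(1 - 2 x\right) e^{- 2 x}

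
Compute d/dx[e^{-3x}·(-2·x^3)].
6 x^{2} \left(x - 1\right) e^{- 3 x}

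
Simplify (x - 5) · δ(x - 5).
0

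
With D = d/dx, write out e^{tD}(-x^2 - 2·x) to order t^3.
- t^{2} - 2 t \left(x + 1\right) - x^{2} - 2 x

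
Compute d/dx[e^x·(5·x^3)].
5 x^{2} \left(x + 3\right) e^{x}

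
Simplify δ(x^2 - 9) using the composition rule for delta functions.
\frac{\delta(x + 3) + \delta(x - 3)}{6}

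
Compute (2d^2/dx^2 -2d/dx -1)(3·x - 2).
- 3 x - 4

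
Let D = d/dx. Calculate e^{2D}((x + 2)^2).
x^{2} + 8 x + 16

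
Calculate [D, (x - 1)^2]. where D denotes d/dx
2 x - 2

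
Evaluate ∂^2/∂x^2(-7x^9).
- 504 x^{7}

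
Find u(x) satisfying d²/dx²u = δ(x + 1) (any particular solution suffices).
\frac{|x + 1|}{2}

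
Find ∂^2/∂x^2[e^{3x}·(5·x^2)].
\left(45 x^{2} + 60 x + 10\right) e^{3 x}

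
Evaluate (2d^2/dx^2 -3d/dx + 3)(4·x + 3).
12 x - 3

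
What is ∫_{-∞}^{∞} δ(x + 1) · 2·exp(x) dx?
\frac{2}{e}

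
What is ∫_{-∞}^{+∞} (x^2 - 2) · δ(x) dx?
-2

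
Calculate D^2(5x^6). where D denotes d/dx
150 x^{4}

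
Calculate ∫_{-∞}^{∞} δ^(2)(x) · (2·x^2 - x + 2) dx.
4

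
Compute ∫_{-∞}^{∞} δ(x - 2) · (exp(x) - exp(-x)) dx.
2 \sinh{\left(2 \right)}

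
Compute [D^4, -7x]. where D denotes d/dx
-28D^{3}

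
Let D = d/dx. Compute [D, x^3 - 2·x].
3 x^{2} - 2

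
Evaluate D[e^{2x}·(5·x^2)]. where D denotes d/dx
10 x \left(x + 1\right) e^{2 x}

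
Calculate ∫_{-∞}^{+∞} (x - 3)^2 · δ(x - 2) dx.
1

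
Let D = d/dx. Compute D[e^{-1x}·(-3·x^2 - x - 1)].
x \left(3 x - 5\right) e^{- x}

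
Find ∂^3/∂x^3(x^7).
210 x^{4}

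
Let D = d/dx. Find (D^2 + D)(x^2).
2 x + 2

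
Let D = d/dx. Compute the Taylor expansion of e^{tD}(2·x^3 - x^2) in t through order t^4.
2 t^{3} + t^{2} \left(6 x - 1\right) + 2 t x \left(3 x - 1\right) + 2 x^{3} - x^{2}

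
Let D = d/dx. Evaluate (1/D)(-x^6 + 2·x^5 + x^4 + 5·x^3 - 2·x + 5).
- \frac{x^{7}}{7} + \frac{x^{6}}{3} + \frac{x^{5}}{5} + \frac{5 x^{4}}{4} - x^{2} + 5 x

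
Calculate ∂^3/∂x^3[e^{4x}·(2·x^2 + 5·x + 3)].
\left(128 x^{2} + 512 x + 480\right) e^{4 x}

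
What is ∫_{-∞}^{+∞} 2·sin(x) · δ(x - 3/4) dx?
2 \sin{\left(\frac{3}{4} \right)}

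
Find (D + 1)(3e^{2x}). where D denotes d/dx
9 e^{2 x}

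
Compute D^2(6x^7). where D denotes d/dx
252 x^{5}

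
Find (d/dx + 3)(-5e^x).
- 20 e^{x}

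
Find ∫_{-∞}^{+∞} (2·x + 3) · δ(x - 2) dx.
7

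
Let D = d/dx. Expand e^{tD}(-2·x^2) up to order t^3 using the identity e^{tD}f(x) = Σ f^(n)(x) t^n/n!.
- 2 t^{2} - 4 t x - 2 x^{2}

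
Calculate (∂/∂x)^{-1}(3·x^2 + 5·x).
x^{3} + \frac{5 x^{2}}{2}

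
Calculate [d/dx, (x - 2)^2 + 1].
2 x - 4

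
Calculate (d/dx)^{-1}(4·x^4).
\frac{4 x^{5}}{5}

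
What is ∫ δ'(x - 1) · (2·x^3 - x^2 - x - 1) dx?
-3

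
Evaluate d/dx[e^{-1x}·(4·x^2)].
4 x \left(2 - x\right) e^{- x}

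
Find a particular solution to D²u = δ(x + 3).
\frac{|x + 3|}{2}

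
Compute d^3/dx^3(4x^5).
240 x^{2}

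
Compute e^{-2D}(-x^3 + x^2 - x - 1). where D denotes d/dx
- x^{3} + 7 x^{2} - 17 x + 13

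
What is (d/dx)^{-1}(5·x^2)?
\frac{5 x^{3}}{3}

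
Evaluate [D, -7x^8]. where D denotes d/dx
- 56 x^{7}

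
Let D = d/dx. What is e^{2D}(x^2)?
x^{2} + 4 x + 4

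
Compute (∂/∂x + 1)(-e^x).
- 2 e^{x}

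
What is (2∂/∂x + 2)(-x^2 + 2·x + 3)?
10 - 2 x^{2}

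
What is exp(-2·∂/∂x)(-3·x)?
6 - 3 x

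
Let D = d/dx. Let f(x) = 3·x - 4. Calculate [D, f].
3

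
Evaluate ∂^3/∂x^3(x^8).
336 x^{5}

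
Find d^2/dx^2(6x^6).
180 x^{4}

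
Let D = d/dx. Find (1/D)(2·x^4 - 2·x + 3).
\frac{2 x^{5}}{5} - x^{2} + 3 x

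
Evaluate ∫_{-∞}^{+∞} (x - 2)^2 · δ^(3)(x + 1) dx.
0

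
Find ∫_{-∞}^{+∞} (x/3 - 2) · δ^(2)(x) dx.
0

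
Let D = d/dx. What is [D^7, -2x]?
-14D^{6}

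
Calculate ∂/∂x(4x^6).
24 x^{5}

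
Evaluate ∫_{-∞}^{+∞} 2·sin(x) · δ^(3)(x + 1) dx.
2 \cos{\left(1 \right)}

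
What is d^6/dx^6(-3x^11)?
- 997920 x^{5}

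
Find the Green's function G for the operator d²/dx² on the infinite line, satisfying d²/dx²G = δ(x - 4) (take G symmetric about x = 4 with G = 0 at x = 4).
\frac{|x - 4|}{2}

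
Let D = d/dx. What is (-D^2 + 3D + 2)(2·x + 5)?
4 x + 16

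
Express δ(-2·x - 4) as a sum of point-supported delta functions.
\frac{\delta(x + 2)}{2}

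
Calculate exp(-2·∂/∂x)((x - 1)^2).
x^{2} - 6 x + 9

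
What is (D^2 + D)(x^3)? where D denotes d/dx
3 x \left(x + 2\right)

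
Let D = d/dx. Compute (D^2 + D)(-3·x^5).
15 x^{3} \left(- x - 4\right)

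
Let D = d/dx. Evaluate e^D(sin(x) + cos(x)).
\sqrt{2} \sin{\left(x + \frac{\pi}{4} + 1 \right)}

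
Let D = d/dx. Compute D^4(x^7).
840 x^{3}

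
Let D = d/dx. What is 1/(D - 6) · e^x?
- \frac{e^{x}}{5}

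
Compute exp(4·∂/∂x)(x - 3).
x + 1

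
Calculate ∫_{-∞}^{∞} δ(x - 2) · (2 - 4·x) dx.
-6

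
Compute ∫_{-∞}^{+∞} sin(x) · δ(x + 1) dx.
- \sin{\left(1 \right)}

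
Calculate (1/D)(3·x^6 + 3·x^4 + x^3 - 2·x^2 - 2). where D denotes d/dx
\frac{3 x^{7}}{7} + \frac{3 x^{5}}{5} + \frac{x^{4}}{4} - \frac{2 x^{3}}{3} - 2 x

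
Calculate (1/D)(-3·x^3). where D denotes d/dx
- \frac{3 x^{4}}{4}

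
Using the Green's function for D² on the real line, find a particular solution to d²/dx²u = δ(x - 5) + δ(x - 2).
\frac{|x - 5|}{2} + \frac{|x - 2|}{2}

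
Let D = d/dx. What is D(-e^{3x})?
- 3 e^{3 x}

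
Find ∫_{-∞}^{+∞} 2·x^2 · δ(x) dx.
0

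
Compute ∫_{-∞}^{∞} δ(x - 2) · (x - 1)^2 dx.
1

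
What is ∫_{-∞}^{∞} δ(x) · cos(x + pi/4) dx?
\frac{\sqrt{2}}{2}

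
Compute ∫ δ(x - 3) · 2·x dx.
6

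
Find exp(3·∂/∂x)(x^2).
x^{2} + 6 x + 9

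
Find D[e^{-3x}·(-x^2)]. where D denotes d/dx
x \left(3 x - 2\right) e^{- 3 x}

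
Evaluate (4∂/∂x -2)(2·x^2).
4 x \left(4 - x\right)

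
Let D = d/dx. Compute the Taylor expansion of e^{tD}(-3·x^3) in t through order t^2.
3 x \left(- 3 t^{2} - 3 t x - x^{2}\right)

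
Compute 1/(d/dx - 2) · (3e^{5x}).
e^{5 x}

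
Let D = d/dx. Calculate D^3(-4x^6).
- 480 x^{3}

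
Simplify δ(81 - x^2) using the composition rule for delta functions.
\frac{\delta(x - 9) + \delta(x + 9)}{18}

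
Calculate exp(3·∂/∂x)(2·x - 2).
2 x + 4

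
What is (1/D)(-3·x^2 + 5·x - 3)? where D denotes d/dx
- x^{3} + \frac{5 x^{2}}{2} - 3 x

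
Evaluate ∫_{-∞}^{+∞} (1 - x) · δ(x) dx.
1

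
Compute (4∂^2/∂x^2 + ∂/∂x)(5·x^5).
25 x^{3} \left(x + 16\right)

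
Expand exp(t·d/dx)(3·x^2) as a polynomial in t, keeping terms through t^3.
3 t^{2} + 6 t x + 3 x^{2}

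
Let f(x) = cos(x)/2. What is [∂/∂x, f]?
- \frac{\sin{\left(x \right)}}{2}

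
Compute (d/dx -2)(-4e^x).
4 e^{x}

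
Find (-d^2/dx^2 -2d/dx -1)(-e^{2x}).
9 e^{2 x}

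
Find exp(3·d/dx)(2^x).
2^{x + 3}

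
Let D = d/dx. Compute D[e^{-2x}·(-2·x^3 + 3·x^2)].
2 x \left(2 x^{2} - 6 x + 3\right) e^{- 2 x}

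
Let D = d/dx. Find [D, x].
1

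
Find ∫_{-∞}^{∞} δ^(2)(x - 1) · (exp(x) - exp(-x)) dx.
2 \sinh{\left(1 \right)}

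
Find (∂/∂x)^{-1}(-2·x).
- x^{2}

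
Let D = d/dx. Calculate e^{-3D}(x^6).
x^{6} - 18 x^{5} + 135 x^{4} - 540 x^{3} + 1215 x^{2} - 1458 x + 729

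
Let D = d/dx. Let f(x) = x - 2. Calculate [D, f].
1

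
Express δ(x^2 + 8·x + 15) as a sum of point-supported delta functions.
\frac{\delta(x + 3) + \delta(x + 5)}{2}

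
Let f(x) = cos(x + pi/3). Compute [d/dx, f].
- \sin{\left(x + \frac{\pi}{3} \right)}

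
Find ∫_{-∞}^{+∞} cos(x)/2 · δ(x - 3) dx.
\frac{\cos{\left(3 \right)}}{2}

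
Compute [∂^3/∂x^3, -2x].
-6\frac{d^{2}}{dx^{2}}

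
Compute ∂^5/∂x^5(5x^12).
475200 x^{7}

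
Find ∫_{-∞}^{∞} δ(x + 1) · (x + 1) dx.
0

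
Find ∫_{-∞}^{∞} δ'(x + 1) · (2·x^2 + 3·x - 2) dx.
1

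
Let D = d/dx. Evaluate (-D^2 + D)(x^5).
5 x^{3} \left(x - 4\right)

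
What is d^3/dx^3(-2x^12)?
- 2640 x^{9}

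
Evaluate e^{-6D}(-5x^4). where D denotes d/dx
- 5 x^{4} + 120 x^{3} - 1080 x^{2} + 4320 x - 6480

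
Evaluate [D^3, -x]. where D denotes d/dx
-3D^{2}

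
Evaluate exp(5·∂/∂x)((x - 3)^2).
x^{2} + 4 x + 4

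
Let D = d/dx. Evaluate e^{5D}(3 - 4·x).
- 4 x - 17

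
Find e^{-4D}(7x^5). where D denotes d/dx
7 x^{5} - 140 x^{4} + 1120 x^{3} - 4480 x^{2} + 8960 x - 7168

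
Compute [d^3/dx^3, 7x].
21\frac{d^{2}}{dx^{2}}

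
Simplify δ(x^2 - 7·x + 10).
\frac{\delta(x - 5) + \delta(x - 2)}{3}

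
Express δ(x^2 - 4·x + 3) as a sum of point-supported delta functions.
\frac{\delta(x - 1) + \delta(x - 3)}{2}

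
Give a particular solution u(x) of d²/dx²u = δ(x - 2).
\frac{|x - 2|}{2}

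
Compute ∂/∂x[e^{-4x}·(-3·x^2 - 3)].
6 \left(2 x^{2} - x + 2\right) e^{- 4 x}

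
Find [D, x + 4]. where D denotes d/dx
1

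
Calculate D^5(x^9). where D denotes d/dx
15120 x^{4}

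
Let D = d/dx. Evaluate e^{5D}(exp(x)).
e^{x + 5}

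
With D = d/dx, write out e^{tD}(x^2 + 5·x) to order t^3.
t^{2} + t \left(2 x + 5\right) + x^{2} + 5 x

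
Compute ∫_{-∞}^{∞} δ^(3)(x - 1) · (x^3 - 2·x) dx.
-6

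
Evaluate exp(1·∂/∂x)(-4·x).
- 4 x - 4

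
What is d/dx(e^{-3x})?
- 3 e^{- 3 x}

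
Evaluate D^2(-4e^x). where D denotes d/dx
- 4 e^{x}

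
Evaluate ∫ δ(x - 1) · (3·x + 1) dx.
4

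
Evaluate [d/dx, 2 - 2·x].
-2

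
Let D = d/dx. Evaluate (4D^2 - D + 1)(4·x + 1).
4 x - 3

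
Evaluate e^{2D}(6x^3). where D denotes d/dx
6 x^{3} + 36 x^{2} + 72 x + 48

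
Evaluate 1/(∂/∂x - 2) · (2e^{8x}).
\frac{e^{8 x}}{3}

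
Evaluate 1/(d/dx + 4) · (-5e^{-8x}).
\frac{5 e^{- 8 x}}{4}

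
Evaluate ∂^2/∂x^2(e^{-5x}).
25 e^{- 5 x}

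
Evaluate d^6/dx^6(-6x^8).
- 120960 x^{2}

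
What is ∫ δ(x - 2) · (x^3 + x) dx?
10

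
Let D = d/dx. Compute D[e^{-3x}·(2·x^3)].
6 x^{2} \left(1 - x\right) e^{- 3 x}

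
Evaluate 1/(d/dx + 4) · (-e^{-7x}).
\frac{e^{- 7 x}}{3}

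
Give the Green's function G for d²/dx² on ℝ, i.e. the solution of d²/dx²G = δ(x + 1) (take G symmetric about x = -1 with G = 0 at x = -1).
\frac{|x + 1|}{2}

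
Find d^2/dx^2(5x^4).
60 x^{2}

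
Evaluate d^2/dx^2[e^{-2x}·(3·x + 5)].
4 \left(3 x + 2\right) e^{- 2 x}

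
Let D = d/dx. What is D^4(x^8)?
1680 x^{4}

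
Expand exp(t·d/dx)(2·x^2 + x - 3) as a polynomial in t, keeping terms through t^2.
2 t^{2} + t \left(4 x + 1\right) + 2 x^{2} + x - 3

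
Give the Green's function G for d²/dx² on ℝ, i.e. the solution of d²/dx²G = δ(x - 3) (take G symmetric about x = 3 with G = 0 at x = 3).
\frac{|x - 3|}{2}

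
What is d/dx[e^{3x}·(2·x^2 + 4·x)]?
\left(6 x^{2} + 16 x + 4\right) e^{3 x}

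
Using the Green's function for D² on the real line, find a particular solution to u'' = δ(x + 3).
\frac{|x + 3|}{2}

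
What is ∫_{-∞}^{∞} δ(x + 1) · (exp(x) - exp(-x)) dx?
- 2 \sinh{\left(1 \right)}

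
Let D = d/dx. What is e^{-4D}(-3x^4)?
- 3 x^{4} + 48 x^{3} - 288 x^{2} + 768 x - 768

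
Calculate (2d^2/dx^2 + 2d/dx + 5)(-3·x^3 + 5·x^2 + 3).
- 15 x^{3} + 7 x^{2} - 16 x + 35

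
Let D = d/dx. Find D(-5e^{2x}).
- 10 e^{2 x}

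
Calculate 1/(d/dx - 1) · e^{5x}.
\frac{e^{5 x}}{4}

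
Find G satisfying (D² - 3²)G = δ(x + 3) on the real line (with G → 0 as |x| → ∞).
-\frac{e^{-3|x + 3|}}{6}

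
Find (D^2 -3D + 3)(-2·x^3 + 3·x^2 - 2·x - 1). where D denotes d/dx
- 6 x^{3} + 27 x^{2} - 36 x + 9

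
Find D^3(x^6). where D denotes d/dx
120 x^{3}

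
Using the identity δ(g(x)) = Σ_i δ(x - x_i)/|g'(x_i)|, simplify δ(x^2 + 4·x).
\frac{\delta(x + 4) + \delta(x)}{4}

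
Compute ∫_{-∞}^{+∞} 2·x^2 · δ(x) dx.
0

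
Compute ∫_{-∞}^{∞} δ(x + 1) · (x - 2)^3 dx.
-27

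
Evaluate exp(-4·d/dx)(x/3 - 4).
\frac{x}{3} - \frac{16}{3}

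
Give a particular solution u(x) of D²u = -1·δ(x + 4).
-\frac{|x + 4|}{2}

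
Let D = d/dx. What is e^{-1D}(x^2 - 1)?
x \left(x - 2\right)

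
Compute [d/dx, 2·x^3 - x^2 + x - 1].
6 x^{2} - 2 x + 1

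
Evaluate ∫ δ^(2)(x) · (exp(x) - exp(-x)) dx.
0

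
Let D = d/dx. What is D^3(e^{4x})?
64 e^{4 x}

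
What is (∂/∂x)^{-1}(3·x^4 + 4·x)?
\frac{3 x^{5}}{5} + 2 x^{2}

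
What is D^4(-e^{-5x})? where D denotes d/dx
- 625 e^{- 5 x}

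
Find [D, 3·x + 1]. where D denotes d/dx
3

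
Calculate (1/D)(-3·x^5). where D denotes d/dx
- \frac{x^{6}}{2}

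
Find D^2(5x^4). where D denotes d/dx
60 x^{2}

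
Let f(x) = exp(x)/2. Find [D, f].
\frac{e^{x}}{2}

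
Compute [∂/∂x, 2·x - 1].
2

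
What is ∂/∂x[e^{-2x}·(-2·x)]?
2 \left(2 x - 1\right) e^{- 2 x}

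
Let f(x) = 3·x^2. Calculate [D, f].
6 x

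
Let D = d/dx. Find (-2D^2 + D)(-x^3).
3 x \left(4 - x\right)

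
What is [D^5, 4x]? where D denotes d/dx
20D^{4}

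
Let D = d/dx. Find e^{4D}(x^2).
x^{2} + 8 x + 16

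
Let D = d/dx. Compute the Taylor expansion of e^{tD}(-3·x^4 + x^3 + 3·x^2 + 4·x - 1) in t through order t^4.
- 3 t^{4} + t^{3} \left(1 - 12 x\right) + 3 t^{2} \left(- 6 x^{2} + x + 1\right) + t \left(- 12 x^{3} + 3 x^{2} + 6 x + 4\right) - 3 x^{4} + x^{3} + 3 x^{2} + 4 x - 1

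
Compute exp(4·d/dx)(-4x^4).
- 4 x^{4} - 64 x^{3} - 384 x^{2} - 1024 x - 1024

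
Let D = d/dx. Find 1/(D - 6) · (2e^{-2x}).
- \frac{e^{- 2 x}}{4}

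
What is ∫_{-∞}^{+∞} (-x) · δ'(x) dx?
1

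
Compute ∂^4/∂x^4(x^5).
120 x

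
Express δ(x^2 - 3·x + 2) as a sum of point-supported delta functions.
\frac{\delta(x - 2) + \delta(x - 1)}{1}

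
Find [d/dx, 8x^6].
48 x^{5}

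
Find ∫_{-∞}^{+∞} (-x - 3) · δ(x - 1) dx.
-4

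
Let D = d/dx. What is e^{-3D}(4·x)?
4 x - 12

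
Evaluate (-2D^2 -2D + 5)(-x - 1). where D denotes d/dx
- 5 x - 3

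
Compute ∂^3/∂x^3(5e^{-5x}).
- 625 e^{- 5 x}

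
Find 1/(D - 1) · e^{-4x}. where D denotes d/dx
- \frac{e^{- 4 x}}{5}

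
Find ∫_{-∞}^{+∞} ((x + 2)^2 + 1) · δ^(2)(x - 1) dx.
2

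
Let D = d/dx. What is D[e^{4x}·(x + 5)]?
\left(4 x + 21\right) e^{4 x}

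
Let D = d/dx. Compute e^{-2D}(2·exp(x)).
2 e^{x - 2}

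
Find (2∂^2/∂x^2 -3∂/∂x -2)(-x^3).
x \left(2 x^{2} + 9 x - 12\right)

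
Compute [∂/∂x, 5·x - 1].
5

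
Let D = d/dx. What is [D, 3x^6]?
18 x^{5}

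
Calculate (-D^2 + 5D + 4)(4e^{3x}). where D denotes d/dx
40 e^{3 x}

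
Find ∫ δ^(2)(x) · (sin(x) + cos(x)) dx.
-1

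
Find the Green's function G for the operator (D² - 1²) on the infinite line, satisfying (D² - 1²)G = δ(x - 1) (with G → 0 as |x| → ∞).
-\frac{e^{-|x - 1|}}{2}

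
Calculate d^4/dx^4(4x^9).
12096 x^{5}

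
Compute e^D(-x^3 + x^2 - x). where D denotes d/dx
- x^{3} - 2 x^{2} - 2 x - 1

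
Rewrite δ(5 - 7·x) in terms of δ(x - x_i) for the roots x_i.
\frac{\delta(x - 5/7)}{7}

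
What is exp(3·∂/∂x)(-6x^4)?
- 6 x^{4} - 72 x^{3} - 324 x^{2} - 648 x - 486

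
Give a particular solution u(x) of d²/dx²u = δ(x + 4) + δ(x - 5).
\frac{|x + 4|}{2} + \frac{|x - 5|}{2}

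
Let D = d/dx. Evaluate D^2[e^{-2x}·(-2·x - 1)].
4 \left(1 - 2 x\right) e^{- 2 x}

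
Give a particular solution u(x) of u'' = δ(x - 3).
\frac{|x - 3|}{2}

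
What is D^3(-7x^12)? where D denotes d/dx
- 9240 x^{9}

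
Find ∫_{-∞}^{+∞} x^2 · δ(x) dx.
0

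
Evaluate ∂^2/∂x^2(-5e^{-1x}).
- 5 e^{- x}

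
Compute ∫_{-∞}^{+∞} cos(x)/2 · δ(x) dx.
\frac{1}{2}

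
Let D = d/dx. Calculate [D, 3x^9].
27 x^{8}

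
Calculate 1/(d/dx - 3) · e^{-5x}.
- \frac{e^{- 5 x}}{8}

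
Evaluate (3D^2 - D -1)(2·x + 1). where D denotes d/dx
- 2 x - 3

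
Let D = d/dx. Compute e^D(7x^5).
7 x^{5} + 35 x^{4} + 70 x^{3} + 70 x^{2} + 35 x + 7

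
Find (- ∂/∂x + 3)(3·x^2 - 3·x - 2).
9 x^{2} - 15 x - 3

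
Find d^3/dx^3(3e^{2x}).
24 e^{2 x}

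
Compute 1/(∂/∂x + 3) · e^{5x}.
\frac{e^{5 x}}{8}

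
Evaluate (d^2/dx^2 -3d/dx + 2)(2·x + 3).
4 x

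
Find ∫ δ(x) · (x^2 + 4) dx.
4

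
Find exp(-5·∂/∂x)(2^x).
2^{x - 5}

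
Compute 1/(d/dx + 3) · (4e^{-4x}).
- 4 e^{- 4 x}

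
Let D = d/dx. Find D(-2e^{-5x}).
10 e^{- 5 x}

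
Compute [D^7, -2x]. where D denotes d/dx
-14D^{6}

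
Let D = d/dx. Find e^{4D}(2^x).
2^{x + 4}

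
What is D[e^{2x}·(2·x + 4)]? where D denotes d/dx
\left(4 x + 10\right) e^{2 x}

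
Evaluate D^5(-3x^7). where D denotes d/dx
- 7560 x^{2}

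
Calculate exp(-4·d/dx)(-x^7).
- x^{7} + 28 x^{6} - 336 x^{5} + 2240 x^{4} - 8960 x^{3} + 21504 x^{2} - 28672 x + 16384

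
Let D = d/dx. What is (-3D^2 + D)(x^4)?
4 x^{2} \left(x - 9\right)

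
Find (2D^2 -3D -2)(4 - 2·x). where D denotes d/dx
4 x - 2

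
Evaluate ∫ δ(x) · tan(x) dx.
0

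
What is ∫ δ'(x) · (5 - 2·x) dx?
2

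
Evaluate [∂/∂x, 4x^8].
32 x^{7}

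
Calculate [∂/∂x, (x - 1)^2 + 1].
2 x - 2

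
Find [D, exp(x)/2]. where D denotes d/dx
\frac{e^{x}}{2}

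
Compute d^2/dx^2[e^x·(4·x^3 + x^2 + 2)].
\left(4 x^{3} + 25 x^{2} + 28 x + 4\right) e^{x}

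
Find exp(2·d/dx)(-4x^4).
- 4 x^{4} - 32 x^{3} - 96 x^{2} - 128 x - 64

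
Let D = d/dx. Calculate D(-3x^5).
- 15 x^{4}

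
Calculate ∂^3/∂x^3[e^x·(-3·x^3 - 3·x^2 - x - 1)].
\left(- 3 x^{3} - 30 x^{2} - 73 x - 40\right) e^{x}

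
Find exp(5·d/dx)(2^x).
2^{x + 5}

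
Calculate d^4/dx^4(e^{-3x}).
81 e^{- 3 x}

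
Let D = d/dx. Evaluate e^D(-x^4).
- x^{4} - 4 x^{3} - 6 x^{2} - 4 x - 1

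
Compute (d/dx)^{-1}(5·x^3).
\frac{5 x^{4}}{4}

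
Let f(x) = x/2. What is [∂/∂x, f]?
\frac{1}{2}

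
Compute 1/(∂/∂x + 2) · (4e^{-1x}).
4 e^{- x}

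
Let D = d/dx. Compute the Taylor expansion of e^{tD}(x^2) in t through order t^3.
t^{2} + 2 t x + x^{2}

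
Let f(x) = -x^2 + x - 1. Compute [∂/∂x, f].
1 - 2 x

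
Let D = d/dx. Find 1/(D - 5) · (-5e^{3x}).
\frac{5 e^{3 x}}{2}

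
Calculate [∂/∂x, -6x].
-6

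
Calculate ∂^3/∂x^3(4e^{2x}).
32 e^{2 x}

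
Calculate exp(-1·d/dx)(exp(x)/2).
\frac{e^{x - 1}}{2}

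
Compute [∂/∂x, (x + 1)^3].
3 \left(x + 1\right)^{2}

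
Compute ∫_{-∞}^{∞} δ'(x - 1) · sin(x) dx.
- \cos{\left(1 \right)}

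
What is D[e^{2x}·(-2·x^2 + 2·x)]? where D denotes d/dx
\left(2 - 4 x^{2}\right) e^{2 x}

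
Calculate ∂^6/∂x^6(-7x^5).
0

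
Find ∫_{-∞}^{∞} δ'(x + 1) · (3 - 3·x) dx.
3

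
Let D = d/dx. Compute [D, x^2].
2 x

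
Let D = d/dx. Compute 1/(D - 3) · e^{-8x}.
- \frac{e^{- 8 x}}{11}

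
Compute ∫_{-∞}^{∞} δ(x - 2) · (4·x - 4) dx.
4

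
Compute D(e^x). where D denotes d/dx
e^{x}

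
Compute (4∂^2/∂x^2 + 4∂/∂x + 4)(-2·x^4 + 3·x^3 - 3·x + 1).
- 8 x^{4} - 20 x^{3} - 60 x^{2} + 60 x - 8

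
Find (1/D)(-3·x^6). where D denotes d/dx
- \frac{3 x^{7}}{7}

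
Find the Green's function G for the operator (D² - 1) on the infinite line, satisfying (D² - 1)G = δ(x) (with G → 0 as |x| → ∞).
-\frac{e^{-|x|}}{2}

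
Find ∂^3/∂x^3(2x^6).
240 x^{3}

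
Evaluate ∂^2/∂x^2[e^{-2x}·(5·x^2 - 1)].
2 \left(10 x^{2} - 20 x + 3\right) e^{- 2 x}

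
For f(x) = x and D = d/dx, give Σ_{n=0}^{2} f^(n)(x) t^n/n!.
t + x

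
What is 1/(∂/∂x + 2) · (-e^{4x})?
- \frac{e^{4 x}}{6}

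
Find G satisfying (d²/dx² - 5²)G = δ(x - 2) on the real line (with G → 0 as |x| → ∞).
-\frac{e^{-5|x - 2|}}{10}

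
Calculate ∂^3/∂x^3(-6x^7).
- 1260 x^{4}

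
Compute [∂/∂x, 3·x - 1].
3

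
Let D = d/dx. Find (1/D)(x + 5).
\frac{x^{2}}{2} + 5 x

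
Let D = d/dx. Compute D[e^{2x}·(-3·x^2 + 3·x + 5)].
\left(13 - 6 x^{2}\right) e^{2 x}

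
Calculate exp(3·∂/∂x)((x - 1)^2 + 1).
x^{2} + 4 x + 5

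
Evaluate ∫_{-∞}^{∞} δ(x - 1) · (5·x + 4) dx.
9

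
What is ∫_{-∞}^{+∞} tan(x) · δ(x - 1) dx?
\tan{\left(1 \right)}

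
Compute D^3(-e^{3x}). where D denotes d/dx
- 27 e^{3 x}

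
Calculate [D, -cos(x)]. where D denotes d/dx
\sin{\left(x \right)}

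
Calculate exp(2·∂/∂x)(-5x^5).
- 5 x^{5} - 50 x^{4} - 200 x^{3} - 400 x^{2} - 400 x - 160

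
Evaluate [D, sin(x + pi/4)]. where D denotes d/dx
\cos{\left(x + \frac{\pi}{4} \right)}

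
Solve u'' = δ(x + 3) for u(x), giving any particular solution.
\frac{|x + 3|}{2}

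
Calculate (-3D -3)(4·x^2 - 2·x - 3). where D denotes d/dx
- 12 x^{2} - 18 x + 15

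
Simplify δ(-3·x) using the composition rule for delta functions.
\frac{\delta(x)}{3}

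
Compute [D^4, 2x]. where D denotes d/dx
8D^{3}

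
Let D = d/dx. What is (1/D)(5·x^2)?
\frac{5 x^{3}}{3}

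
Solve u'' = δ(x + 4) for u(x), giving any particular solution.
\frac{|x + 4|}{2}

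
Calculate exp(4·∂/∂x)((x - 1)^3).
x^{3} + 9 x^{2} + 27 x + 27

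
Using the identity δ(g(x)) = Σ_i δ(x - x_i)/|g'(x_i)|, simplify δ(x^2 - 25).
\frac{\delta(x + 5) + \delta(x - 5)}{10}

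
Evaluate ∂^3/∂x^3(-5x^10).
- 3600 x^{7}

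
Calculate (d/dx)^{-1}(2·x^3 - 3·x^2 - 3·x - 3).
\frac{x^{4}}{2} - x^{3} - \frac{3 x^{2}}{2} - 3 x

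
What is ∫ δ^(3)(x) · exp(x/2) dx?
- \frac{1}{8}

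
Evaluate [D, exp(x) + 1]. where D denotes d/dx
e^{x}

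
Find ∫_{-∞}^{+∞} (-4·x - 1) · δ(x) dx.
-1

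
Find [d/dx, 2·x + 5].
2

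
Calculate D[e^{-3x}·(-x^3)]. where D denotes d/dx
3 x^{2} \left(x - 1\right) e^{- 3 x}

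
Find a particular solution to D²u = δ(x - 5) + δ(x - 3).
\frac{|x - 5|}{2} + \frac{|x - 3|}{2}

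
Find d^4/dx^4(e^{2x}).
16 e^{2 x}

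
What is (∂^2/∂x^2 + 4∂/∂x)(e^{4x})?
32 e^{4 x}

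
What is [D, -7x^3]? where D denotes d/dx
- 21 x^{2}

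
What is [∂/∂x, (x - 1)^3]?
3 \left(x - 1\right)^{2}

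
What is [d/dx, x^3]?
3 x^{2}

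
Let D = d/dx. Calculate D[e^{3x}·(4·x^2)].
4 x \left(3 x + 2\right) e^{3 x}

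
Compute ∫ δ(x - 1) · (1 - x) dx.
0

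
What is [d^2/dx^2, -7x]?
-14\frac{d}{dx}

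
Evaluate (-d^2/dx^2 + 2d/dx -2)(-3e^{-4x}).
78 e^{- 4 x}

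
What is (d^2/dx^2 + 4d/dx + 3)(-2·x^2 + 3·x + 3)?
- 6 x^{2} - 7 x + 17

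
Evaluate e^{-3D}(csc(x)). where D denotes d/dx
\csc{\left(x - 3 \right)}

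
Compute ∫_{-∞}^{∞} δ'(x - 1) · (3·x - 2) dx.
-3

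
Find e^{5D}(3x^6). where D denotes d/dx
3 x^{6} + 90 x^{5} + 1125 x^{4} + 7500 x^{3} + 28125 x^{2} + 56250 x + 46875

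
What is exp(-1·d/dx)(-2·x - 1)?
1 - 2 x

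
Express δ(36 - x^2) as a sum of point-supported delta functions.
\frac{\delta(x - 6) + \delta(x + 6)}{12}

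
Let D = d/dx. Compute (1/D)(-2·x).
- x^{2}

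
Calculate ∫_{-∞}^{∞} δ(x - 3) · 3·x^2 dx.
27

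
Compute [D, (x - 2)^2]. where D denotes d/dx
2 x - 4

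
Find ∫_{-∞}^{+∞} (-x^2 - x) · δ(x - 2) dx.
-6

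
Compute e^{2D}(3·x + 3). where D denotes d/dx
3 x + 9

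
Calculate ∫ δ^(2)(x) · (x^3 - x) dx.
0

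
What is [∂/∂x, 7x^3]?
21 x^{2}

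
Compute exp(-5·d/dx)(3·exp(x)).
3 e^{x - 5}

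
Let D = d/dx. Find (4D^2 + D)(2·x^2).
4 x + 16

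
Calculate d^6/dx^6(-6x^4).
0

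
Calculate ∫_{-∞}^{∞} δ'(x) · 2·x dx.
-2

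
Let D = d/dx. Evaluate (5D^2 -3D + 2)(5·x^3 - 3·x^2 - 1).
10 x^{3} - 51 x^{2} + 168 x - 32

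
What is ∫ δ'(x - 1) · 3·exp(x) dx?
- 3 e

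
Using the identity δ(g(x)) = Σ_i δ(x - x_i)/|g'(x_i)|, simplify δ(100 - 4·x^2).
\frac{\delta(x - 5) + \delta(x + 5)}{40}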